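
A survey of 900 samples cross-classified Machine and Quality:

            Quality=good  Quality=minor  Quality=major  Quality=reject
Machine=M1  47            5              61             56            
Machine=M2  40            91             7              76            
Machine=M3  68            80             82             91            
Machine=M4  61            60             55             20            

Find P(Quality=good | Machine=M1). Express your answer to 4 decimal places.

Total with Machine=M1: 47 + 5 + 61 + 56 = 169.
P(Quality=good | Machine=M1) = 47/169 = 0.2781.

0.2781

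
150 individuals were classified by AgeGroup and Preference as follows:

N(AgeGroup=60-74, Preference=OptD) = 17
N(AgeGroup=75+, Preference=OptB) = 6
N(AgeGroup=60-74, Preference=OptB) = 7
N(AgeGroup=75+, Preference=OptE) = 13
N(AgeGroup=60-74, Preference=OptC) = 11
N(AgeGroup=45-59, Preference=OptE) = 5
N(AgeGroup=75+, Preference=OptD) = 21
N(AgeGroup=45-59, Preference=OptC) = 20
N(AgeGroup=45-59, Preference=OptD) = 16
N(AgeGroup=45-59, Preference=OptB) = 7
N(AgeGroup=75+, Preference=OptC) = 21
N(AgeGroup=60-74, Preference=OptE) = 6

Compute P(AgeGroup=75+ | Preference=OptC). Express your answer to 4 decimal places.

0.4038

Total with Preference=OptC: 20 + 11 + 21 = 52.
P(AgeGroup=75+ | Preference=OptC) = 21/52 = 0.4038.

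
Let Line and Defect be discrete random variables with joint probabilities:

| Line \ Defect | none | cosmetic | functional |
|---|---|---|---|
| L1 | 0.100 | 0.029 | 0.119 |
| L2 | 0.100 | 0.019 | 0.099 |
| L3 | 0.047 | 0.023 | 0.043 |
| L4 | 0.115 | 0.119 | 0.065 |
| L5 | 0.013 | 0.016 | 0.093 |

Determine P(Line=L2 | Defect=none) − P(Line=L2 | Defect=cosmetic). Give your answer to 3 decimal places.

0.174

P(Defect=none) = 0.100 + 0.100 + 0.047 + 0.115 + 0.013 = 0.375; P(Line=L2 | Defect=none) = 0.100/0.375 = 0.2667.
P(Defect=cosmetic) = 0.029 + 0.019 + 0.023 + 0.119 + 0.016 = 0.206; P(Line=L2 | Defect=cosmetic) = 0.019/0.206 = 0.0922.
Difference = 0.174.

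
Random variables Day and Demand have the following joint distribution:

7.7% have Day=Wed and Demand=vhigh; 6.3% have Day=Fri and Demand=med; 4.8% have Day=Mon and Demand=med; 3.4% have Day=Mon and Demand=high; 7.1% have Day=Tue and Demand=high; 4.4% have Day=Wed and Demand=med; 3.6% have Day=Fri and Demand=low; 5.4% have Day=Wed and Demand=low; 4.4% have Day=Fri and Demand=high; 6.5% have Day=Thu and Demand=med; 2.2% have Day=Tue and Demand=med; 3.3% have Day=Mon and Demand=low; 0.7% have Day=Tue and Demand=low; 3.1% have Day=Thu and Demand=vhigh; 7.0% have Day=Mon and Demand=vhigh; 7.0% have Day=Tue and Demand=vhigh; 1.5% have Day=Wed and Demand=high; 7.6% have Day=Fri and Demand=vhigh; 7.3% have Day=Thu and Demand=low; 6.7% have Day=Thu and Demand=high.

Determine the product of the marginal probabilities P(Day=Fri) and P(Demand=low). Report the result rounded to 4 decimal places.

0.0445

P(Day=Fri) = 0.036 + 0.063 + 0.044 + 0.076 = 0.219.
P(Demand=low) = 0.033 + 0.007 + 0.054 + 0.073 + 0.036 = 0.203.
Product: 0.219 × 0.203 = 0.0445.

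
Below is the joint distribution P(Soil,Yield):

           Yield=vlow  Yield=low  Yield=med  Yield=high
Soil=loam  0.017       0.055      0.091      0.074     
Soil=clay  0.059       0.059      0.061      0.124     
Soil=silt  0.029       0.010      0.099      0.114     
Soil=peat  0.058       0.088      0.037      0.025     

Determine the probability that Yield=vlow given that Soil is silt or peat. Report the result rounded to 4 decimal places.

0.1891

P(Soil=silt) = 0.029 + 0.010 + 0.099 + 0.114 = 0.252.
P(Soil=peat) = 0.058 + 0.088 + 0.037 + 0.025 = 0.208.
P(Soil ∈ {silt, peat}) = 0.252 + 0.208 = 0.460; P(Yield=vlow, Soil ∈ {silt, peat}) = 0.029 + 0.058 = 0.087.
P(Yield=vlow | Soil ∈ {silt, peat}) = 0.087/0.460 = 0.1891.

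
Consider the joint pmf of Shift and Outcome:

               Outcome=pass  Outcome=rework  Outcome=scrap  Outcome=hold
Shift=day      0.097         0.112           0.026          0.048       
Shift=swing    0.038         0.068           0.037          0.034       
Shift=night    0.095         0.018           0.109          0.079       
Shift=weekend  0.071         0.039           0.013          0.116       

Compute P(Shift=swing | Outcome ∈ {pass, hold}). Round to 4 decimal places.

0.1246

P(Outcome=pass) = 0.097 + 0.038 + 0.095 + 0.071 = 0.301.
P(Outcome=hold) = 0.048 + 0.034 + 0.079 + 0.116 = 0.277.
P(Outcome ∈ {pass, hold}) = 0.301 + 0.277 = 0.578; P(Shift=swing, Outcome ∈ {pass, hold}) = 0.038 + 0.034 = 0.072.
P(Shift=swing | Outcome ∈ {pass, hold}) = 0.072/0.578 = 0.1246.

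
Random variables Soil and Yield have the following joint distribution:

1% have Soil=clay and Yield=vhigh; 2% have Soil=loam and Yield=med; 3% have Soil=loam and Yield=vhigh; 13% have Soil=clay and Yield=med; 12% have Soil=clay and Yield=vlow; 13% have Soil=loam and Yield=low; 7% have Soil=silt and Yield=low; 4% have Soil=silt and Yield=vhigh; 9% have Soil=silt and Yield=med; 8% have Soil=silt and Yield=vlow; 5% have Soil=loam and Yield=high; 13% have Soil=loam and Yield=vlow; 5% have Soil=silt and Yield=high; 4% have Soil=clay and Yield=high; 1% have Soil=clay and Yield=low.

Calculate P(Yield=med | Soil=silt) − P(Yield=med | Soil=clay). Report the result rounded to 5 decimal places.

P(Soil=silt) = 0.08 + 0.07 + 0.09 + 0.05 + 0.04 = 0.33; P(Yield=med | Soil=silt) = 0.09/0.33 = 0.272727.
P(Soil=clay) = 0.12 + 0.01 + 0.13 + 0.04 + 0.01 = 0.31; P(Yield=med | Soil=clay) = 0.13/0.31 = 0.419355.
Difference = -0.14663.

-0.14663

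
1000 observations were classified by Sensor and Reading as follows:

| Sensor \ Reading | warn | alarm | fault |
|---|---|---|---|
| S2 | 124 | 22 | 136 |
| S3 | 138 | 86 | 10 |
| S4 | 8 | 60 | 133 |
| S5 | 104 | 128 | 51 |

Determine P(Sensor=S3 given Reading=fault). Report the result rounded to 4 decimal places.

0.0303

Total with Reading=fault: 136 + 10 + 133 + 51 = 330.
P(Sensor=S3 | Reading=fault) = 10/330 = 0.0303.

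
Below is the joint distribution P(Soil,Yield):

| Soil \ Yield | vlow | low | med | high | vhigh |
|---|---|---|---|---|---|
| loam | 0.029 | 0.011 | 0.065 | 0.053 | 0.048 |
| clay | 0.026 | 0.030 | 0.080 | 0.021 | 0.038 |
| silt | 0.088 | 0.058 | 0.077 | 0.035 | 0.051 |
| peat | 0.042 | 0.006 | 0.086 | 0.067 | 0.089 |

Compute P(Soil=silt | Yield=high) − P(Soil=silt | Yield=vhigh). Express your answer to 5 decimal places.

-0.02680

P(Yield=high) = 0.053 + 0.021 + 0.035 + 0.067 = 0.176; P(Soil=silt | Yield=high) = 0.035/0.176 = 0.198864.
P(Yield=vhigh) = 0.048 + 0.038 + 0.051 + 0.089 = 0.226; P(Soil=silt | Yield=vhigh) = 0.051/0.226 = 0.225664.
Difference = -0.02680.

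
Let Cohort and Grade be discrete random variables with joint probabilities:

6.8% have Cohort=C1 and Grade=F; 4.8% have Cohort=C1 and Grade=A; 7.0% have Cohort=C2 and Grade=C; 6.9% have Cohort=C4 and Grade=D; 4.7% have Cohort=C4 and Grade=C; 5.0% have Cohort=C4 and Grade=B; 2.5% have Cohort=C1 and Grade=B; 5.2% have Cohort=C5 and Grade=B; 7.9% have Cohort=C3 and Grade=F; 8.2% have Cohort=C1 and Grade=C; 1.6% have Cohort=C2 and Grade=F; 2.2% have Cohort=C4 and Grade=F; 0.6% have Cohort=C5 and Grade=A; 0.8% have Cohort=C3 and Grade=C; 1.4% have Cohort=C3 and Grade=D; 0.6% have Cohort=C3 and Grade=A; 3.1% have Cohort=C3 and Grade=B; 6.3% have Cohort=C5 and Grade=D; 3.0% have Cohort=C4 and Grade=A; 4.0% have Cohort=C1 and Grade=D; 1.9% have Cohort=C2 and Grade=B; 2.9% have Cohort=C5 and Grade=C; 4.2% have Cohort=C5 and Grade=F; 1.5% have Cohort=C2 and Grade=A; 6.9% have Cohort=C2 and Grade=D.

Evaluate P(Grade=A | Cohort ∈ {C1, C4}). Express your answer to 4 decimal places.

0.1622

P(Cohort=C1) = 0.048 + 0.025 + 0.082 + 0.040 + 0.068 = 0.263.
P(Cohort=C4) = 0.030 + 0.050 + 0.047 + 0.069 + 0.022 = 0.218.
P(Cohort ∈ {C1, C4}) = 0.263 + 0.218 = 0.481; P(Grade=A, Cohort ∈ {C1, C4}) = 0.048 + 0.030 = 0.078.
P(Grade=A | Cohort ∈ {C1, C4}) = 0.078/0.481 = 0.1622.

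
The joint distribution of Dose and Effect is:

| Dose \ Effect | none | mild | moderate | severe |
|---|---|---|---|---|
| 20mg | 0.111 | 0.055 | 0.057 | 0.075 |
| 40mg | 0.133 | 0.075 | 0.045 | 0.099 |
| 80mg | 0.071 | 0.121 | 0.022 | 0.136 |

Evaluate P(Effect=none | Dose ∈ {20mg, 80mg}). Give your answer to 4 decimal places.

0.2809

P(Dose=20mg) = 0.111 + 0.055 + 0.057 + 0.075 = 0.298.
P(Dose=80mg) = 0.071 + 0.121 + 0.022 + 0.136 = 0.350.
P(Dose ∈ {20mg, 80mg}) = 0.298 + 0.350 = 0.648; P(Effect=none, Dose ∈ {20mg, 80mg}) = 0.111 + 0.071 = 0.182.
P(Effect=none | Dose ∈ {20mg, 80mg}) = 0.182/0.648 = 0.2809.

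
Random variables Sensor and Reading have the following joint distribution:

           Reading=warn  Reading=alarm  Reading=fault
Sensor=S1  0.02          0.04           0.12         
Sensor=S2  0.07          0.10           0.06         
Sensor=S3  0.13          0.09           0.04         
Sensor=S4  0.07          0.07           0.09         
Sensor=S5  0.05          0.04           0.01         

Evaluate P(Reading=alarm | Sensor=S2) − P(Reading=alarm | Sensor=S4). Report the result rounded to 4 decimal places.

P(Sensor=S2) = 0.07 + 0.10 + 0.06 = 0.23; P(Reading=alarm | Sensor=S2) = 0.10/0.23 = 0.43478.
P(Sensor=S4) = 0.07 + 0.07 + 0.09 = 0.23; P(Reading=alarm | Sensor=S4) = 0.07/0.23 = 0.30435.
Difference = 0.1304.

0.1304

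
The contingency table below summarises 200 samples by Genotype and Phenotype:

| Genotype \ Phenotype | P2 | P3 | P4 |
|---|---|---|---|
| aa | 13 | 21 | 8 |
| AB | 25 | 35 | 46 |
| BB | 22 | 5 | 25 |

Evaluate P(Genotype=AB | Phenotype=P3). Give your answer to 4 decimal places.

Total with Phenotype=P3: 21 + 35 + 5 = 61.
P(Genotype=AB | Phenotype=P3) = 35/61 = 0.5738.

0.5738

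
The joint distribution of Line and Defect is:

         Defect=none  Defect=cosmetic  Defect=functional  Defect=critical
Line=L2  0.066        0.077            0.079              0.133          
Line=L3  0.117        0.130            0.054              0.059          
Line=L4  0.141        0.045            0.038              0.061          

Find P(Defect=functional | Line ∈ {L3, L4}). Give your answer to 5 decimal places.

0.14264

P(Line=L3) = 0.117 + 0.130 + 0.054 + 0.059 = 0.360.
P(Line=L4) = 0.141 + 0.045 + 0.038 + 0.061 = 0.285.
P(Line ∈ {L3, L4}) = 0.360 + 0.285 = 0.645; P(Defect=functional, Line ∈ {L3, L4}) = 0.054 + 0.038 = 0.092.
P(Defect=functional | Line ∈ {L3, L4}) = 0.092/0.645 = 0.14264.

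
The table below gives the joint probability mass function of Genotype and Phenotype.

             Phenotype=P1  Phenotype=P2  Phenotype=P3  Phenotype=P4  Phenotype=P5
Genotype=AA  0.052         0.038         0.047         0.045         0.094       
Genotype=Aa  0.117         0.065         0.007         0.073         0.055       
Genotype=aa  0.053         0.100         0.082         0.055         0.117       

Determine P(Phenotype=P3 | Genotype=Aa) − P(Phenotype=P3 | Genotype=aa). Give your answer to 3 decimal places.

-0.179

P(Genotype=Aa) = 0.117 + 0.065 + 0.007 + 0.073 + 0.055 = 0.317; P(Phenotype=P3 | Genotype=Aa) = 0.007/0.317 = 0.0221.
P(Genotype=aa) = 0.053 + 0.100 + 0.082 + 0.055 + 0.117 = 0.407; P(Phenotype=P3 | Genotype=aa) = 0.082/0.407 = 0.2015.
Difference = -0.179.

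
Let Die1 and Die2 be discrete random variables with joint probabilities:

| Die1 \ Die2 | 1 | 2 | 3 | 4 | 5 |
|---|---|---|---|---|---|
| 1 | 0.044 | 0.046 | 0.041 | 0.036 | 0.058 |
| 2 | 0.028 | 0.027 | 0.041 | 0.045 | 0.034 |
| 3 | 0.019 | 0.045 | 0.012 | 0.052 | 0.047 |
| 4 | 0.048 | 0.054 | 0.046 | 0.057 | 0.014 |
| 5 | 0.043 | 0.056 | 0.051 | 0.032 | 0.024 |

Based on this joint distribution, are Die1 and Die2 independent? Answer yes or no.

no

P(Die1=4) = 0.219 and P(Die2=5) = 0.177, so their product is 0.03876, but P(Die1=4, Die2=5) = 0.014. Since these differ, Die1 and Die2 are not independent.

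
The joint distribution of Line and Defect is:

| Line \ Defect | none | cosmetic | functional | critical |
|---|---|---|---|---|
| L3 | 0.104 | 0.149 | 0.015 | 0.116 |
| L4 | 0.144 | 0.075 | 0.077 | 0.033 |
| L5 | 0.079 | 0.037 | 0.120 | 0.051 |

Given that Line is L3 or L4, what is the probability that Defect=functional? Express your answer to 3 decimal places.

P(Line=L3) = 0.104 + 0.149 + 0.015 + 0.116 = 0.384.
P(Line=L4) = 0.144 + 0.075 + 0.077 + 0.033 = 0.329.
P(Line ∈ {L3, L4}) = 0.384 + 0.329 = 0.713; P(Defect=functional, Line ∈ {L3, L4}) = 0.015 + 0.077 = 0.092.
P(Defect=functional | Line ∈ {L3, L4}) = 0.092/0.713 = 0.129.

0.129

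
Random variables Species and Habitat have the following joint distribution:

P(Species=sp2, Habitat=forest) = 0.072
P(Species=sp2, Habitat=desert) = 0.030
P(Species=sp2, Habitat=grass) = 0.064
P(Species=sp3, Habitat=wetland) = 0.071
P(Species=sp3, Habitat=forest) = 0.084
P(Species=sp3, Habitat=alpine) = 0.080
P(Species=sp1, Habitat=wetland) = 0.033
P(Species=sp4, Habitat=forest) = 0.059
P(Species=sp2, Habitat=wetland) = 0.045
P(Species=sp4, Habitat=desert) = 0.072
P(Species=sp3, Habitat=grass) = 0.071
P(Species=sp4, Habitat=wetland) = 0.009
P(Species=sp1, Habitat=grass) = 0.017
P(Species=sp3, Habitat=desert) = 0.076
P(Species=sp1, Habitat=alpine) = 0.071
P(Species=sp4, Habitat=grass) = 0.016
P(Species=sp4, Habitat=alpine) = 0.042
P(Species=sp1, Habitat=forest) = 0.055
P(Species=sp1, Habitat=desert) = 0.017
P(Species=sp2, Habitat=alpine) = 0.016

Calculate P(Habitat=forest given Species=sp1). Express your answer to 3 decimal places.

0.285

P(Species=sp1) = 0.055 + 0.017 + 0.033 + 0.017 + 0.071 = 0.193.
P(Habitat=forest | Species=sp1) = 0.055/0.193 = 0.285.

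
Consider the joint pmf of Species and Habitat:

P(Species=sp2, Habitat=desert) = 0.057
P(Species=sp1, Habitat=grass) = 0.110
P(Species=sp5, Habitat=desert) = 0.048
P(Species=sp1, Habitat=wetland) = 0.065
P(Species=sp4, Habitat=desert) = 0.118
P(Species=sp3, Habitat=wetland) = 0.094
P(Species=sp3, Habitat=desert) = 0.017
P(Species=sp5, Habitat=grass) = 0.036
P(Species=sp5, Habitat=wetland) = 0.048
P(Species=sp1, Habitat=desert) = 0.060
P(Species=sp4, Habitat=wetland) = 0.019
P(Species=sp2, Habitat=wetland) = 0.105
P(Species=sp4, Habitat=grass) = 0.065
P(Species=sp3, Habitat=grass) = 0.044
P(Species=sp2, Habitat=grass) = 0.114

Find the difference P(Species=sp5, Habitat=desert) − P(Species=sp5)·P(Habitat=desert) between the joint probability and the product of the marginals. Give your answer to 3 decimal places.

0.008

P(Species=sp5) = 0.036 + 0.048 + 0.048 = 0.132.
P(Habitat=desert) = 0.060 + 0.057 + 0.017 + 0.118 + 0.048 = 0.300.
P(Species=sp5, Habitat=desert) − P(Species=sp5)P(Habitat=desert) = 0.048 − 0.132×0.300 = 0.008.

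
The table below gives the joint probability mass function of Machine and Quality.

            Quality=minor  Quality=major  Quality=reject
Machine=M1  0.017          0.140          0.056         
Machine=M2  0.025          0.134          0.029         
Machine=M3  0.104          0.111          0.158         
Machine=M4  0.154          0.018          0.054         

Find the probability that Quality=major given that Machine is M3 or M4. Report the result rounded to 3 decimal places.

0.215

P(Machine=M3) = 0.104 + 0.111 + 0.158 = 0.373.
P(Machine=M4) = 0.154 + 0.018 + 0.054 = 0.226.
P(Machine ∈ {M3, M4}) = 0.373 + 0.226 = 0.599; P(Quality=major, Machine ∈ {M3, M4}) = 0.111 + 0.018 = 0.129.
P(Quality=major | Machine ∈ {M3, M4}) = 0.129/0.599 = 0.215.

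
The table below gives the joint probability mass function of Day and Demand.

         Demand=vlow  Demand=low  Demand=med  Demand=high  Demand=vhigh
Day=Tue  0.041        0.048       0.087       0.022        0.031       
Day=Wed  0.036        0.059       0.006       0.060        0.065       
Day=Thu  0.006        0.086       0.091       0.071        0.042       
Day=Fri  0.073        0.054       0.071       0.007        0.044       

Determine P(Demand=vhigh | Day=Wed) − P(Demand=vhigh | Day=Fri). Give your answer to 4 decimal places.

0.1109

P(Day=Wed) = 0.036 + 0.059 + 0.006 + 0.060 + 0.065 = 0.226; P(Demand=vhigh | Day=Wed) = 0.065/0.226 = 0.28761.
P(Day=Fri) = 0.073 + 0.054 + 0.071 + 0.007 + 0.044 = 0.249; P(Demand=vhigh | Day=Fri) = 0.044/0.249 = 0.17671.
Difference = 0.1109.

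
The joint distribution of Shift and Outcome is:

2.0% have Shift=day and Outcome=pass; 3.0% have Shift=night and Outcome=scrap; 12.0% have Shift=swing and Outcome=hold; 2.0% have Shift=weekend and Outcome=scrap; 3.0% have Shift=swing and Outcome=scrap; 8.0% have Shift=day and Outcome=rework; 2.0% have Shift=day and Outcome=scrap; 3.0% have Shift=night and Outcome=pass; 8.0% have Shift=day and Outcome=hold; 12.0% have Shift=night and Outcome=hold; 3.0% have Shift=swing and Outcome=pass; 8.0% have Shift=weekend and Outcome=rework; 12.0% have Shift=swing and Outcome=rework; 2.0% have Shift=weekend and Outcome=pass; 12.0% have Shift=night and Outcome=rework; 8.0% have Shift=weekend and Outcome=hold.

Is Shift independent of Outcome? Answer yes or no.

Every cell satisfies P(Shift,Outcome) = P(Shift)·P(Outcome). For instance P(Shift=night) = 0.300, P(Outcome=scrap) = 0.100, and 0.300×0.100 = 0.030 matches the joint entry. So Shift and Outcome are independent.

yes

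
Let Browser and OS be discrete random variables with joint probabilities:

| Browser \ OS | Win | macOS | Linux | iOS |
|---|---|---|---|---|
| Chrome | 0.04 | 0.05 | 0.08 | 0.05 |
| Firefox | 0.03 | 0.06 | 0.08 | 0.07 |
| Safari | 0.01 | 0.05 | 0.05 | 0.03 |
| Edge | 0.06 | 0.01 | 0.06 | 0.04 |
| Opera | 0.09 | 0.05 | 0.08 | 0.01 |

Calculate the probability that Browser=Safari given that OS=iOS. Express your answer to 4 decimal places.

P(OS=iOS) = 0.05 + 0.07 + 0.03 + 0.04 + 0.01 = 0.20.
P(Browser=Safari | OS=iOS) = 0.03/0.20 = 0.1500.

0.1500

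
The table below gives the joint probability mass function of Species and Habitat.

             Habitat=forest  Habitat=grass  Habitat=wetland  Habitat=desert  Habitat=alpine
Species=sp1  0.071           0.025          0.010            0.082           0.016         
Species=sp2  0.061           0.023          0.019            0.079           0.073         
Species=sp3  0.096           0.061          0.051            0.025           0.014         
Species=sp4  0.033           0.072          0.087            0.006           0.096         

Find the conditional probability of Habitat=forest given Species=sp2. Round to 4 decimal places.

P(Species=sp2) = 0.061 + 0.023 + 0.019 + 0.079 + 0.073 = 0.255.
P(Habitat=forest | Species=sp2) = 0.061/0.255 = 0.2392.

0.2392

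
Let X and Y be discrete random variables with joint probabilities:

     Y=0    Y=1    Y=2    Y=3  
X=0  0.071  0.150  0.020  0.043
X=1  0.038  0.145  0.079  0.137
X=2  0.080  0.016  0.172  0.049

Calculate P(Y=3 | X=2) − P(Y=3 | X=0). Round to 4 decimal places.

0.0032

P(X=2) = 0.080 + 0.016 + 0.172 + 0.049 = 0.317; P(Y=3 | X=2) = 0.049/0.317 = 0.15457.
P(X=0) = 0.071 + 0.150 + 0.020 + 0.043 = 0.284; P(Y=3 | X=0) = 0.043/0.284 = 0.15141.
Difference = 0.0032.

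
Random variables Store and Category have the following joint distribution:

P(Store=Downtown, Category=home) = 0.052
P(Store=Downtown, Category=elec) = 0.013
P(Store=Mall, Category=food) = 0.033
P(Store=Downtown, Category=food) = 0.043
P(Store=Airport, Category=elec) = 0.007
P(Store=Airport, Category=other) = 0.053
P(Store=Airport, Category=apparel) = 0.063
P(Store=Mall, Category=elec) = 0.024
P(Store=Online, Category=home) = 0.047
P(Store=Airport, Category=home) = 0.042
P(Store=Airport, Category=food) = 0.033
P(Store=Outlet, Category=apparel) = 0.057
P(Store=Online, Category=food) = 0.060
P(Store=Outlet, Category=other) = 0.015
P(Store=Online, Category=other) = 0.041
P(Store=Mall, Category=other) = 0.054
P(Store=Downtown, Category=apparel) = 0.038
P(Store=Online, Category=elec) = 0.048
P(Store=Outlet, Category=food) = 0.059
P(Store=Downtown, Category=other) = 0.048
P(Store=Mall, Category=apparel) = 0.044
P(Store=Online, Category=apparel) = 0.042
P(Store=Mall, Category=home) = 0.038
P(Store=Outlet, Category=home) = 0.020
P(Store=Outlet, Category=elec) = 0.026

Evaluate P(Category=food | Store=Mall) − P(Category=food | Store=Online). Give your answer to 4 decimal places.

-0.0811

P(Store=Mall) = 0.033 + 0.044 + 0.024 + 0.038 + 0.054 = 0.193; P(Category=food | Store=Mall) = 0.033/0.193 = 0.17098.
P(Store=Online) = 0.060 + 0.042 + 0.048 + 0.047 + 0.041 = 0.238; P(Category=food | Store=Online) = 0.060/0.238 = 0.25210.
Difference = -0.0811.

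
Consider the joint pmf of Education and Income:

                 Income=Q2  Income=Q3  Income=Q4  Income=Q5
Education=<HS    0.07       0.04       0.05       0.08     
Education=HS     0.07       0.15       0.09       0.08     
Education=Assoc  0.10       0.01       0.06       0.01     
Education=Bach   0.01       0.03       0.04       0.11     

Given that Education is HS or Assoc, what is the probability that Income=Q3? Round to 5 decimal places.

P(Education=HS) = 0.07 + 0.15 + 0.09 + 0.08 = 0.39.
P(Education=Assoc) = 0.10 + 0.01 + 0.06 + 0.01 = 0.18.
P(Education ∈ {HS, Assoc}) = 0.39 + 0.18 = 0.57; P(Income=Q3, Education ∈ {HS, Assoc}) = 0.15 + 0.01 = 0.16.
P(Income=Q3 | Education ∈ {HS, Assoc}) = 0.16/0.57 = 0.28070.

0.28070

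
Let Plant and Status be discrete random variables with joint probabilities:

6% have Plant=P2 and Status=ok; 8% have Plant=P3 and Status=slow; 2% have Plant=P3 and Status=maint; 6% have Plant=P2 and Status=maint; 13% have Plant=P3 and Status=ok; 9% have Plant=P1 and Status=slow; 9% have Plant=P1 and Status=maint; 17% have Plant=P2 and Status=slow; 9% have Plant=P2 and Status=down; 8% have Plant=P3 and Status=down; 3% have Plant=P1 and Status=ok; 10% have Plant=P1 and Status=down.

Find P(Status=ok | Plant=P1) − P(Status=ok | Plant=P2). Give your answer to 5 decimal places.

-0.06112

P(Plant=P1) = 0.03 + 0.09 + 0.10 + 0.09 = 0.31; P(Status=ok | Plant=P1) = 0.03/0.31 = 0.096774.
P(Plant=P2) = 0.06 + 0.17 + 0.09 + 0.06 = 0.38; P(Status=ok | Plant=P2) = 0.06/0.38 = 0.157895.
Difference = -0.06112.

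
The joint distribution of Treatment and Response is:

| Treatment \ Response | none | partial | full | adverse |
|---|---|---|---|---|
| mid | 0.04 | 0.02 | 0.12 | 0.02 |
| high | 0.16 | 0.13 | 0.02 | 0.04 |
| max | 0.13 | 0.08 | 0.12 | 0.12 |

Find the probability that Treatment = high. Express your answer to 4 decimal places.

P(Treatment=high) = 0.16 + 0.13 + 0.02 + 0.04 = 0.35.

0.3500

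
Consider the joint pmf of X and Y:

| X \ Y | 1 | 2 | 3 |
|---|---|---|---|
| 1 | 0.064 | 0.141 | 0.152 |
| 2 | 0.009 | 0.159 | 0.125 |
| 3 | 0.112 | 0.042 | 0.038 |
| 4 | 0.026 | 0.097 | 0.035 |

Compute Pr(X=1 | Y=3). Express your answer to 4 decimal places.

0.4343

P(Y=3) = 0.152 + 0.125 + 0.038 + 0.035 = 0.350.
P(X=1 | Y=3) = 0.152/0.350 = 0.4343.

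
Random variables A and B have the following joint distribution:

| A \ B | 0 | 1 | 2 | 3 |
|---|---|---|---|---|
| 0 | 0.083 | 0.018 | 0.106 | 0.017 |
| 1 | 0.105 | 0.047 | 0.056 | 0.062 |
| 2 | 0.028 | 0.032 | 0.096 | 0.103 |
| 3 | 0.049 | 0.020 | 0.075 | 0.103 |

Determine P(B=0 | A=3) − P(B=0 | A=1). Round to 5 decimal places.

-0.19051

P(A=3) = 0.049 + 0.020 + 0.075 + 0.103 = 0.247; P(B=0 | A=3) = 0.049/0.247 = 0.198381.
P(A=1) = 0.105 + 0.047 + 0.056 + 0.062 = 0.270; P(B=0 | A=1) = 0.105/0.270 = 0.388889.
Difference = -0.19051.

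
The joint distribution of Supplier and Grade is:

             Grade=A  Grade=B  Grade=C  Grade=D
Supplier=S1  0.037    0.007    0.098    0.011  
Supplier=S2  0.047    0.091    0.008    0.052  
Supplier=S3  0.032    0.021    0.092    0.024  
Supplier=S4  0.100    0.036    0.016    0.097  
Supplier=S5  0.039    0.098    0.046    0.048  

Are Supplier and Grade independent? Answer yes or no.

P(Supplier=S1) = 0.153 and P(Grade=C) = 0.260, so their product is 0.03978, but P(Supplier=S1, Grade=C) = 0.098. Since these differ, Supplier and Grade are not independent.

no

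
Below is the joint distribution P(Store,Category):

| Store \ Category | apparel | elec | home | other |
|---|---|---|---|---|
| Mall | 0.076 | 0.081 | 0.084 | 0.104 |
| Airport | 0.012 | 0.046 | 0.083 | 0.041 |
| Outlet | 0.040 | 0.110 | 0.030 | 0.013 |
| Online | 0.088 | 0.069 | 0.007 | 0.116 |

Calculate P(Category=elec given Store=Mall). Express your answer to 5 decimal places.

0.23478

P(Store=Mall) = 0.076 + 0.081 + 0.084 + 0.104 = 0.345.
P(Category=elec | Store=Mall) = 0.081/0.345 = 0.23478.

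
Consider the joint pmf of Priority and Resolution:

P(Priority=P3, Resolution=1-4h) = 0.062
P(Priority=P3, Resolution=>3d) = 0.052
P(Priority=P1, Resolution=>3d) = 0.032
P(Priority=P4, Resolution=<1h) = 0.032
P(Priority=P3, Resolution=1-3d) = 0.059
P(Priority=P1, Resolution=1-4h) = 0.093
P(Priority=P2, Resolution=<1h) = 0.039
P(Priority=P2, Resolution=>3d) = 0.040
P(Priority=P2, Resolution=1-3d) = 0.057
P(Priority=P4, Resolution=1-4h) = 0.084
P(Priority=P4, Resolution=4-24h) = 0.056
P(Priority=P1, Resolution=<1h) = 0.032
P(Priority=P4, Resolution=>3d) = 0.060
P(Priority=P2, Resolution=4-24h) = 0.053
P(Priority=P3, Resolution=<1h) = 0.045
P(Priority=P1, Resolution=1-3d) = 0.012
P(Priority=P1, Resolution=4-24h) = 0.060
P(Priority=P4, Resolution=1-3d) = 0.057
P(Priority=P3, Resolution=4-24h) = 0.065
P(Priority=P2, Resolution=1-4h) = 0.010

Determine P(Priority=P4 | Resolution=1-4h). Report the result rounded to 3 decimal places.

0.337

P(Resolution=1-4h) = 0.093 + 0.010 + 0.062 + 0.084 = 0.249.
P(Priority=P4 | Resolution=1-4h) = 0.084/0.249 = 0.337.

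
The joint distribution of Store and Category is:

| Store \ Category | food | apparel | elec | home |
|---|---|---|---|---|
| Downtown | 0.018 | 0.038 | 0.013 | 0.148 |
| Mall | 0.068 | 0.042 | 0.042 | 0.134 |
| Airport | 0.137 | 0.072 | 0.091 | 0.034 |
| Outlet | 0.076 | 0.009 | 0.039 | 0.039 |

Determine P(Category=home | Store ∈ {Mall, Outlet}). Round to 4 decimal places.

P(Store=Mall) = 0.068 + 0.042 + 0.042 + 0.134 = 0.286.
P(Store=Outlet) = 0.076 + 0.009 + 0.039 + 0.039 = 0.163.
P(Store ∈ {Mall, Outlet}) = 0.286 + 0.163 = 0.449; P(Category=home, Store ∈ {Mall, Outlet}) = 0.134 + 0.039 = 0.173.
P(Category=home | Store ∈ {Mall, Outlet}) = 0.173/0.449 = 0.3853.

0.3853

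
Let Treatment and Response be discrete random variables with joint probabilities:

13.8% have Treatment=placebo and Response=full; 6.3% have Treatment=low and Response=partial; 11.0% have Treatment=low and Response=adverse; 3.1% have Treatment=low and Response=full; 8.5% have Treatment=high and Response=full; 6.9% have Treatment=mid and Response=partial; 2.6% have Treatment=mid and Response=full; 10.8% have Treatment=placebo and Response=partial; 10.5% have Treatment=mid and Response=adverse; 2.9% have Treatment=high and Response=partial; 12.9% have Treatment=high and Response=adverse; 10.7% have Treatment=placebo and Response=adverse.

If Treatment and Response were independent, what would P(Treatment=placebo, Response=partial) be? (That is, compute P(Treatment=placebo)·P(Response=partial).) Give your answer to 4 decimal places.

P(Treatment=placebo) = 0.108 + 0.138 + 0.107 = 0.353.
P(Response=partial) = 0.108 + 0.063 + 0.069 + 0.029 = 0.269.
Product: 0.353 × 0.269 = 0.0950.

0.0950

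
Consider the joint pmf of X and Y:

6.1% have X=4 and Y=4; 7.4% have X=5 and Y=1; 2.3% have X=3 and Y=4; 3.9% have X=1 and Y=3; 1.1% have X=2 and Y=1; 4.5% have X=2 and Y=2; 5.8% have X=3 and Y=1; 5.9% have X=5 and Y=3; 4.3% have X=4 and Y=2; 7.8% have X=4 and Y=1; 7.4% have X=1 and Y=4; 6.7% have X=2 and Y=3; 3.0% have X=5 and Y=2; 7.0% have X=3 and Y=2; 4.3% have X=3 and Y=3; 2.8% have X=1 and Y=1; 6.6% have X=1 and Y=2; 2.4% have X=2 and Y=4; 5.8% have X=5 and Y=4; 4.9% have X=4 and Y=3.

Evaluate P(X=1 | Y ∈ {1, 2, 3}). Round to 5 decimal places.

P(Y=1) = 0.028 + 0.011 + 0.058 + 0.078 + 0.074 = 0.249.
P(Y=2) = 0.066 + 0.045 + 0.070 + 0.043 + 0.030 = 0.254.
P(Y=3) = 0.039 + 0.067 + 0.043 + 0.049 + 0.059 = 0.257.
P(Y ∈ {1, 2, 3}) = 0.249 + 0.254 + 0.257 = 0.760; P(X=1, Y ∈ {1, 2, 3}) = 0.028 + 0.066 + 0.039 = 0.133.
P(X=1 | Y ∈ {1, 2, 3}) = 0.133/0.760 = 0.17500.

0.17500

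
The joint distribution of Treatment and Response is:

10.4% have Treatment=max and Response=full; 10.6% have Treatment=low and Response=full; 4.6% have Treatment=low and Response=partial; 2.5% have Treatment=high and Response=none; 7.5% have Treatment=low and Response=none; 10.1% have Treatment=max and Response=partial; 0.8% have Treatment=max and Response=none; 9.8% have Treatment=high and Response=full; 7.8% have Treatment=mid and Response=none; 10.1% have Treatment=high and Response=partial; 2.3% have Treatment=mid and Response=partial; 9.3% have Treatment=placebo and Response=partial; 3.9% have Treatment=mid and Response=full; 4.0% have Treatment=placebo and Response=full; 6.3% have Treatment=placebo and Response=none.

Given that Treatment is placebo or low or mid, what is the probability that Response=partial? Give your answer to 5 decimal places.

0.28774

P(Treatment=placebo) = 0.063 + 0.093 + 0.040 = 0.196.
P(Treatment=low) = 0.075 + 0.046 + 0.106 = 0.227.
P(Treatment=mid) = 0.078 + 0.023 + 0.039 = 0.140.
P(Treatment ∈ {placebo, low, mid}) = 0.196 + 0.227 + 0.140 = 0.563; P(Response=partial, Treatment ∈ {placebo, low, mid}) = 0.093 + 0.046 + 0.023 = 0.162.
P(Response=partial | Treatment ∈ {placebo, low, mid}) = 0.162/0.563 = 0.28774.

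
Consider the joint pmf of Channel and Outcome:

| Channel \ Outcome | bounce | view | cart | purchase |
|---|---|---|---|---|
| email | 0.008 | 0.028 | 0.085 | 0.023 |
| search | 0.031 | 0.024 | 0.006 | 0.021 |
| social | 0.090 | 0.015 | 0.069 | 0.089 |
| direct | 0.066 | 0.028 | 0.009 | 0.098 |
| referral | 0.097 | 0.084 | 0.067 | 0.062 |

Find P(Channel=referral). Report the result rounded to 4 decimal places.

P(Channel=referral) = 0.097 + 0.084 + 0.067 + 0.062 = 0.310.

0.3100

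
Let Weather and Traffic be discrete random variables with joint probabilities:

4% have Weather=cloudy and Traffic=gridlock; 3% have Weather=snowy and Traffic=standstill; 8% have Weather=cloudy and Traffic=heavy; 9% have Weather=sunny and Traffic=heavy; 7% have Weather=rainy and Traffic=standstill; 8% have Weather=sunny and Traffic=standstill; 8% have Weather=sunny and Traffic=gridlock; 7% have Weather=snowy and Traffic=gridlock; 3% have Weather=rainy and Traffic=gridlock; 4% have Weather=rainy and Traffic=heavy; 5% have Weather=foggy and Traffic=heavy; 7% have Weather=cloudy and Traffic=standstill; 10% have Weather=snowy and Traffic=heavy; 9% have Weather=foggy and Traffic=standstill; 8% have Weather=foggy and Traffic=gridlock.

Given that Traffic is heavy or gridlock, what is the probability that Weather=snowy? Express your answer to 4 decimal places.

P(Traffic=heavy) = 0.09 + 0.08 + 0.04 + 0.10 + 0.05 = 0.36.
P(Traffic=gridlock) = 0.08 + 0.04 + 0.03 + 0.07 + 0.08 = 0.30.
P(Traffic ∈ {heavy, gridlock}) = 0.36 + 0.30 = 0.66; P(Weather=snowy, Traffic ∈ {heavy, gridlock}) = 0.10 + 0.07 = 0.17.
P(Weather=snowy | Traffic ∈ {heavy, gridlock}) = 0.17/0.66 = 0.2576.

0.2576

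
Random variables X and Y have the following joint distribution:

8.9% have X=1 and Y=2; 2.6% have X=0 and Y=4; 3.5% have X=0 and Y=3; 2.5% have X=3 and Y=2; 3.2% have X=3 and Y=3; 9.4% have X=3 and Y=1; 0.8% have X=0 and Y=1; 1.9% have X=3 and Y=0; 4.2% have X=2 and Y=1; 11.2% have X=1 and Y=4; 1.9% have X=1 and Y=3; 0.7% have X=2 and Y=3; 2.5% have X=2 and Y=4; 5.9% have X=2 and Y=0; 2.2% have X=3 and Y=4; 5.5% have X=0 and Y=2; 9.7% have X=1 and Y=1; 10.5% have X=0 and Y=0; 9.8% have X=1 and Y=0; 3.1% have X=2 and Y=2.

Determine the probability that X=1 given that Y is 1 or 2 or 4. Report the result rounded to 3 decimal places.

P(Y=1) = 0.008 + 0.097 + 0.042 + 0.094 = 0.241.
P(Y=2) = 0.055 + 0.089 + 0.031 + 0.025 = 0.200.
P(Y=4) = 0.026 + 0.112 + 0.025 + 0.022 = 0.185.
P(Y ∈ {1, 2, 4}) = 0.241 + 0.200 + 0.185 = 0.626; P(X=1, Y ∈ {1, 2, 4}) = 0.097 + 0.089 + 0.112 = 0.298.
P(X=1 | Y ∈ {1, 2, 4}) = 0.298/0.626 = 0.476.

0.476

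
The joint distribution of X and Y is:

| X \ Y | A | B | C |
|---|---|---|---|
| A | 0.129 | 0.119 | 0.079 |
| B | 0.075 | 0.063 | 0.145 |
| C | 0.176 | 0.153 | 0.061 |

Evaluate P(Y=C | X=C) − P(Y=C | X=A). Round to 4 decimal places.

P(X=C) = 0.176 + 0.153 + 0.061 = 0.390; P(Y=C | X=C) = 0.061/0.390 = 0.15641.
P(X=A) = 0.129 + 0.119 + 0.079 = 0.327; P(Y=C | X=A) = 0.079/0.327 = 0.24159.
Difference = -0.0852.

-0.0852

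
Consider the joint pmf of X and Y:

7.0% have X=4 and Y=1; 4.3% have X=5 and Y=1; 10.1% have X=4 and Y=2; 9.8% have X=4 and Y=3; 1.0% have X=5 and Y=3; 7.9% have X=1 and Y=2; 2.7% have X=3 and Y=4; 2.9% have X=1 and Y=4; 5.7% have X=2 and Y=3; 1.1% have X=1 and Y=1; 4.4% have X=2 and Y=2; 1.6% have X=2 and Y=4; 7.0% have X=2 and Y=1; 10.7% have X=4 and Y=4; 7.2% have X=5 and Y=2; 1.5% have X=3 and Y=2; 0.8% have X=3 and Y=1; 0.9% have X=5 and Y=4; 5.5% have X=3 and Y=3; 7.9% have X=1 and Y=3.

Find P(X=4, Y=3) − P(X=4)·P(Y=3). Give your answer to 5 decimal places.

P(X=4) = 0.070 + 0.101 + 0.098 + 0.107 = 0.376.
P(Y=3) = 0.079 + 0.057 + 0.055 + 0.098 + 0.010 = 0.299.
P(X=4, Y=3) − P(X=4)P(Y=3) = 0.098 − 0.376×0.299 = -0.01442.

-0.01442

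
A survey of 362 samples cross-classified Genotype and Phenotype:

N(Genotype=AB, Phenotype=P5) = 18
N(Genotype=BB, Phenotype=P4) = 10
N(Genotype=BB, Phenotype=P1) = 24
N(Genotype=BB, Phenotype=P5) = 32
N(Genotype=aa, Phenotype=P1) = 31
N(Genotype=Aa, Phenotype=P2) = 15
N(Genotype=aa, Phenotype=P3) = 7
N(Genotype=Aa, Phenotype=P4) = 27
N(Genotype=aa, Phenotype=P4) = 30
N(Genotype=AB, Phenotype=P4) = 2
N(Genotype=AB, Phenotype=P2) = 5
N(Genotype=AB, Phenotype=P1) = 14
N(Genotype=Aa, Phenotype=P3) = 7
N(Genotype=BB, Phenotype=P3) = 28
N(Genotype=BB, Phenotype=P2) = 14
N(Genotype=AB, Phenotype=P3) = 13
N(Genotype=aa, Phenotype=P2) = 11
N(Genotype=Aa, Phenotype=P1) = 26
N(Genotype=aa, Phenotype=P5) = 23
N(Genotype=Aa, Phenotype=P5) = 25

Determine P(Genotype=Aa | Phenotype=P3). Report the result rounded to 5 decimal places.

0.12727

Total with Phenotype=P3: 7 + 7 + 13 + 28 = 55.
P(Genotype=Aa | Phenotype=P3) = 7/55 = 0.12727.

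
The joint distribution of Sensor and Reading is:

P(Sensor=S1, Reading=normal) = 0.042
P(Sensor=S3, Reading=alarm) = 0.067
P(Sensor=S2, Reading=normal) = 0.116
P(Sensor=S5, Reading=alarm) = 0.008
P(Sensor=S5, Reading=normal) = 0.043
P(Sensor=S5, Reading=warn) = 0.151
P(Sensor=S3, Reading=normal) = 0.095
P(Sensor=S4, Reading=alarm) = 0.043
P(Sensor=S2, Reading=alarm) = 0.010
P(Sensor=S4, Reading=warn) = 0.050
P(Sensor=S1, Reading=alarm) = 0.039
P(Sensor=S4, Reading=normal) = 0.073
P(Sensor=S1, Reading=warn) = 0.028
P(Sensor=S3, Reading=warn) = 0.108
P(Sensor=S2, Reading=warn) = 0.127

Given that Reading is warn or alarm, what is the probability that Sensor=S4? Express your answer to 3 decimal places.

0.147

P(Reading=warn) = 0.028 + 0.127 + 0.108 + 0.050 + 0.151 = 0.464.
P(Reading=alarm) = 0.039 + 0.010 + 0.067 + 0.043 + 0.008 = 0.167.
P(Reading ∈ {warn, alarm}) = 0.464 + 0.167 = 0.631; P(Sensor=S4, Reading ∈ {warn, alarm}) = 0.050 + 0.043 = 0.093.
P(Sensor=S4 | Reading ∈ {warn, alarm}) = 0.093/0.631 = 0.147.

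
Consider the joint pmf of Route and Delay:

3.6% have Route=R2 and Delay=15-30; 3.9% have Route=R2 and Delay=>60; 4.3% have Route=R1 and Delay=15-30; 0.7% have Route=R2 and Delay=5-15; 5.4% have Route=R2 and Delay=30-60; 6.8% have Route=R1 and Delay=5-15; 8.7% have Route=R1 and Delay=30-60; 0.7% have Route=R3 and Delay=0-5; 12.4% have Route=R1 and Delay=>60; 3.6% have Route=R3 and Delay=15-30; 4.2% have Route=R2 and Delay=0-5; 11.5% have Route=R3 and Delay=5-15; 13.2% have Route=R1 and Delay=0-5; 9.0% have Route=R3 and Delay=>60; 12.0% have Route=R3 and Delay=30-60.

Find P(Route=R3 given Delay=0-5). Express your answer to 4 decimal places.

0.0387

P(Delay=0-5) = 0.132 + 0.042 + 0.007 = 0.181.
P(Route=R3 | Delay=0-5) = 0.007/0.181 = 0.0387.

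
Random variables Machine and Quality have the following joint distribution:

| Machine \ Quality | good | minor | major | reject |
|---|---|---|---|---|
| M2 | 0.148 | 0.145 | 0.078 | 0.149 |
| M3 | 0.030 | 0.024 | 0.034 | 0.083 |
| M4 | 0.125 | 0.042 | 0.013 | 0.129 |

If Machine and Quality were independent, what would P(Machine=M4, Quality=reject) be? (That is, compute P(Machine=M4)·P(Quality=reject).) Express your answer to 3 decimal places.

0.112

P(Machine=M4) = 0.125 + 0.042 + 0.013 + 0.129 = 0.309.
P(Quality=reject) = 0.149 + 0.083 + 0.129 = 0.361.
Product: 0.309 × 0.361 = 0.112.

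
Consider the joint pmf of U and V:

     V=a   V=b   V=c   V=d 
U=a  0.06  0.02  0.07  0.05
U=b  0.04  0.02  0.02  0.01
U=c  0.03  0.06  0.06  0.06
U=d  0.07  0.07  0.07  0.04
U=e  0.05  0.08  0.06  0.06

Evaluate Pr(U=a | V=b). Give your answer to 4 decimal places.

0.0800

P(V=b) = 0.02 + 0.02 + 0.06 + 0.07 + 0.08 = 0.25.
P(U=a | V=b) = 0.02/0.25 = 0.0800.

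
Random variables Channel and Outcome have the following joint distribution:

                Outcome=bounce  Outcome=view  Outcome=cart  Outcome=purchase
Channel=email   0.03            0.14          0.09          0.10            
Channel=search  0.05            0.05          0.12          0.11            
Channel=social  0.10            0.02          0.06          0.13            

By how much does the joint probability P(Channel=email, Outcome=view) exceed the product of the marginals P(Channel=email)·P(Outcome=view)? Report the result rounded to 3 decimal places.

P(Channel=email) = 0.03 + 0.14 + 0.09 + 0.10 = 0.36.
P(Outcome=view) = 0.14 + 0.05 + 0.02 = 0.21.
P(Channel=email, Outcome=view) − P(Channel=email)P(Outcome=view) = 0.14 − 0.36×0.21 = 0.064.

0.064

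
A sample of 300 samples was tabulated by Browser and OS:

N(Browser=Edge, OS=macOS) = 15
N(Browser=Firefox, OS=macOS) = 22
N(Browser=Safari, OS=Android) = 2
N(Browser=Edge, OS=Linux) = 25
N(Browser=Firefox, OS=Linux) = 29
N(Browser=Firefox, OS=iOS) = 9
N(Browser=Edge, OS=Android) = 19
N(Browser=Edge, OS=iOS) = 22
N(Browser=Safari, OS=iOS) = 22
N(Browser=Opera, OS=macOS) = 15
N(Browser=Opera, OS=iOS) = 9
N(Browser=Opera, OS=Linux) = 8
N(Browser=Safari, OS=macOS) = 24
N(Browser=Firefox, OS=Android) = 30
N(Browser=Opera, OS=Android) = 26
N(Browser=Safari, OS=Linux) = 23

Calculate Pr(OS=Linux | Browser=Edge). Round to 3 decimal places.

0.309

Total with Browser=Edge: 15 + 25 + 22 + 19 = 81.
P(OS=Linux | Browser=Edge) = 25/81 = 0.309.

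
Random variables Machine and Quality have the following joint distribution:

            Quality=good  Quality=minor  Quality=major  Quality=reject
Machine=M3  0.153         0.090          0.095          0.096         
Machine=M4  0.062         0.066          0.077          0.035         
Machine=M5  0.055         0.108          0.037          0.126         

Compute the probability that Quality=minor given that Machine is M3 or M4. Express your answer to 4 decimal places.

P(Machine=M3) = 0.153 + 0.090 + 0.095 + 0.096 = 0.434.
P(Machine=M4) = 0.062 + 0.066 + 0.077 + 0.035 = 0.240.
P(Machine ∈ {M3, M4}) = 0.434 + 0.240 = 0.674; P(Quality=minor, Machine ∈ {M3, M4}) = 0.090 + 0.066 = 0.156.
P(Quality=minor | Machine ∈ {M3, M4}) = 0.156/0.674 = 0.2315.

0.2315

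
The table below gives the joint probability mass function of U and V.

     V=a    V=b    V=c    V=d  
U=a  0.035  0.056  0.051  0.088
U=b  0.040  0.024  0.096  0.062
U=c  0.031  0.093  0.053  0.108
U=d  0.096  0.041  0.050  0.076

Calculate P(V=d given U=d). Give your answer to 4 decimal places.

P(U=d) = 0.096 + 0.041 + 0.050 + 0.076 = 0.263.
P(V=d | U=d) = 0.076/0.263 = 0.2890.

0.2890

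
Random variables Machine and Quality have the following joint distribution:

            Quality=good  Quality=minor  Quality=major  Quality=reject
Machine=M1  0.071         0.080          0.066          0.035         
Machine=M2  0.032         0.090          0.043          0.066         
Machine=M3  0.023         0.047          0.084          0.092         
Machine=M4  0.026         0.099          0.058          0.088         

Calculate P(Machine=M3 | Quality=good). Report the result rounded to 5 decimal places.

P(Quality=good) = 0.071 + 0.032 + 0.023 + 0.026 = 0.152.
P(Machine=M3 | Quality=good) = 0.023/0.152 = 0.15132.

0.15132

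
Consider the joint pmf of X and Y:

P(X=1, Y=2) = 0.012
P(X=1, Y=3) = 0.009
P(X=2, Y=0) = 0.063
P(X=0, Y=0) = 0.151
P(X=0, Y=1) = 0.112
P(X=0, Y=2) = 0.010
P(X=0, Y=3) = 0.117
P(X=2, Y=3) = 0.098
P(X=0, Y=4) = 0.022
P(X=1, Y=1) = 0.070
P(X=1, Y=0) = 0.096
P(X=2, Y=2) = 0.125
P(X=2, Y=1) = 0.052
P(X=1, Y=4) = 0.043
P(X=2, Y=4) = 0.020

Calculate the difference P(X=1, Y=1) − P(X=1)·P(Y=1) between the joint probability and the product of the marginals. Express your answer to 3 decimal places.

P(X=1) = 0.096 + 0.070 + 0.012 + 0.009 + 0.043 = 0.230.
P(Y=1) = 0.112 + 0.070 + 0.052 = 0.234.
P(X=1, Y=1) − P(X=1)P(Y=1) = 0.070 − 0.230×0.234 = 0.016.

0.016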